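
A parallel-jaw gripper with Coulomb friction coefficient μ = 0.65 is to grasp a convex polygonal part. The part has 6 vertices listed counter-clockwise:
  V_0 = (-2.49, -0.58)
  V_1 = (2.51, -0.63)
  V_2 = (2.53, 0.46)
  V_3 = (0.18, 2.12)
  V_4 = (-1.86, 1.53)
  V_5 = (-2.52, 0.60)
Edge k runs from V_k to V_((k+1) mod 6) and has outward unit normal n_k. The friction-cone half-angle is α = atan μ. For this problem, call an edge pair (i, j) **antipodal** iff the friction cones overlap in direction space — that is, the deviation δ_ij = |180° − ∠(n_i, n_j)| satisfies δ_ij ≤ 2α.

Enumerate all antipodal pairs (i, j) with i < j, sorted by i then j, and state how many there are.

α = atan 0.65 = 33.02°;  2α = 66.05°
n_0 = (-0.0100, -1.0000)
n_1 = (+0.9998, -0.0183)
n_2 = (+0.5770, +0.8168)
n_3 = (-0.2778, +0.9606)
n_4 = (-0.8155, +0.5787)
n_5 = (-0.9997, -0.0254)
  (0,1): δ = 90.48°  ·
  (0,2): δ = 34.66°  ✓
  (0,3): δ = 16.70°  ✓
  (0,4): δ = 55.21°  ✓
  (0,5): δ = 92.03°  ·
  (1,2): δ = 124.19°  ·
  (1,3): δ = 72.82°  ·
  (1,4): δ = 34.31°  ✓
  (1,5): δ = 2.51°  ✓
  (2,3): δ = 128.63°  ·
  (2,4): δ = 90.13°  ·
  (2,5): δ = 53.31°  ✓
  (3,4): δ = 141.49°  ·
  (3,5): δ = 104.67°  ·
  (4,5): δ = 143.18°  ·
antipodal pairs: 6

count = 6; pairs: (0,2), (0,3), (0,4), (1,4), (1,5), (2,5)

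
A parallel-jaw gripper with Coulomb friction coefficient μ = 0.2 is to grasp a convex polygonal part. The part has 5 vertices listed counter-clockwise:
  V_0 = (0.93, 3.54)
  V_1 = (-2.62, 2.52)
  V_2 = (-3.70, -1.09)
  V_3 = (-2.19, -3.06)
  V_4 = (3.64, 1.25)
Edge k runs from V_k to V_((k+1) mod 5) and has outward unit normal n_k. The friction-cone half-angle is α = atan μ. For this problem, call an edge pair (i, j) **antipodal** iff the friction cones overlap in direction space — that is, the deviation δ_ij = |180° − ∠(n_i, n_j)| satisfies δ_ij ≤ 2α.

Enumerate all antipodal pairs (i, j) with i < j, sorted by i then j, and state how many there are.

α = atan 0.2 = 11.31°;  2α = 22.62°
n_0 = (-0.2762, +0.9611)
n_1 = (-0.9580, +0.2866)
n_2 = (-0.7937, -0.6083)
n_3 = (+0.5945, -0.8041)
n_4 = (+0.6454, +0.7638)
  (0,1): δ = 122.69°  ·
  (0,2): δ = 68.56°  ·
  (0,3): δ = 20.44°  ✓
  (0,4): δ = 123.77°  ·
  (1,2): δ = 125.87°  ·
  (1,3): δ = 36.87°  ·
  (1,4): δ = 66.46°  ·
  (2,3): δ = 91.00°  ·
  (2,4): δ = 12.33°  ✓
  (3,4): δ = 76.67°  ·
antipodal pairs: 2

count = 2; pairs: (0,3), (2,4)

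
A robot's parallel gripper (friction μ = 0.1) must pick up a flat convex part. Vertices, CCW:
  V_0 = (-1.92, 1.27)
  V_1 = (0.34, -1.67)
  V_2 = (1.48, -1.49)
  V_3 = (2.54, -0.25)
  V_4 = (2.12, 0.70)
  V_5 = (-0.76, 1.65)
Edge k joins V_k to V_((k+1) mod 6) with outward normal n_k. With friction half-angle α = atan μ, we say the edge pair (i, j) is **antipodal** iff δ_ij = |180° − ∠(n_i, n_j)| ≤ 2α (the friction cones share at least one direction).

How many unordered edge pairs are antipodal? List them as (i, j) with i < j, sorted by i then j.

α = atan 0.1 = 5.71°;  2α = 11.42°
n_0 = (-0.7928, -0.6095)
n_1 = (+0.1560, -0.9878)
n_2 = (+0.7601, -0.6498)
n_3 = (+0.9146, +0.4044)
n_4 = (+0.3133, +0.9497)
n_5 = (-0.3113, +0.9503)
  (0,1): δ = 118.58°  ·
  (0,2): δ = 78.07°  ·
  (0,3): δ = 13.70°  ·
  (0,4): δ = 34.19°  ·
  (0,5): δ = 70.59°  ·
  (1,2): δ = 139.50°  ·
  (1,3): δ = 75.12°  ·
  (1,4): δ = 27.23°  ·
  (1,5): δ = 9.17°  ✓
  (2,3): δ = 115.62°  ·
  (2,4): δ = 67.73°  ·
  (2,5): δ = 31.34°  ·
  (3,4): δ = 132.11°  ·
  (3,5): δ = 95.71°  ·
  (4,5): δ = 143.61°  ·
antipodal pairs: 1

count = 1; pairs: (1,5)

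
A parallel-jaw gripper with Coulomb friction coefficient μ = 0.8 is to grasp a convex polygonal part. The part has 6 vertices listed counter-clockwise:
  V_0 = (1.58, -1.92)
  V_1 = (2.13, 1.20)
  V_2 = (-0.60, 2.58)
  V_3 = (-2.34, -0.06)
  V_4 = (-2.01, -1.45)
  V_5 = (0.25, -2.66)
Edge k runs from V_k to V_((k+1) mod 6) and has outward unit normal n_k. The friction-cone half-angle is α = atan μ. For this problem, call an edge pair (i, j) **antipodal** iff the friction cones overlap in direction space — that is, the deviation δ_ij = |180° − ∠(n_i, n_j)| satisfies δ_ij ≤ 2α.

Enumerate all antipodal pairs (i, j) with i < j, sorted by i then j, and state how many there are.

count = 8; pairs: (0,2), (0,3), (0,4), (1,3), (1,4), (1,5), (2,5), (3,5)

α = atan 0.8 = 38.66°;  2α = 77.32°
n_0 = (+0.9848, -0.1736)
n_1 = (+0.4511, +0.8925)
n_2 = (-0.8350, +0.5503)
n_3 = (-0.9730, -0.2310)
n_4 = (-0.4720, -0.8816)
n_5 = (+0.4862, -0.8738)
  (0,1): δ = 106.82°  ·
  (0,2): δ = 23.39°  ✓
  (0,3): δ = 23.35°  ✓
  (0,4): δ = 71.83°  ✓
  (0,5): δ = 129.09°  ·
  (1,2): δ = 96.57°  ·
  (1,3): δ = 49.83°  ✓
  (1,4): δ = 1.35°  ✓
  (1,5): δ = 55.91°  ✓
  (2,3): δ = 133.26°  ·
  (2,4): δ = 84.78°  ·
  (2,5): δ = 27.52°  ✓
  (3,4): δ = 131.52°  ·
  (3,5): δ = 74.26°  ✓
  (4,5): δ = 122.74°  ·
antipodal pairs: 8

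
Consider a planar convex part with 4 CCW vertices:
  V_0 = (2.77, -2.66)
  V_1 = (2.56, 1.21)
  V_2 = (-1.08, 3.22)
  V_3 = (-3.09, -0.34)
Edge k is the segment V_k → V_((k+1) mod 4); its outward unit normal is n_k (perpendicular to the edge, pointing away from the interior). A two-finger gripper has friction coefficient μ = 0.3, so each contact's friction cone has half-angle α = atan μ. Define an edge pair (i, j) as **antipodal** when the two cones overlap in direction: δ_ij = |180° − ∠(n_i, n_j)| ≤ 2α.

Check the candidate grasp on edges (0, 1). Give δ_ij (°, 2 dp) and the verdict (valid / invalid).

α = atan 0.3 = 16.70°;  2α = 33.40°
edge 0: e_0 = (-0.21, +3.87);  n_0 = (+0.9985, +0.0542)
edge 1: e_1 = (-3.64, +2.01);  n_1 = (+0.4834, +0.8754)
∠(n_0, n_1) = 57.99°
δ = |180° − 57.99°| = 122.01°
122.01° > 2α = 33.40°  →  invalid

δ = 122.01°, invalid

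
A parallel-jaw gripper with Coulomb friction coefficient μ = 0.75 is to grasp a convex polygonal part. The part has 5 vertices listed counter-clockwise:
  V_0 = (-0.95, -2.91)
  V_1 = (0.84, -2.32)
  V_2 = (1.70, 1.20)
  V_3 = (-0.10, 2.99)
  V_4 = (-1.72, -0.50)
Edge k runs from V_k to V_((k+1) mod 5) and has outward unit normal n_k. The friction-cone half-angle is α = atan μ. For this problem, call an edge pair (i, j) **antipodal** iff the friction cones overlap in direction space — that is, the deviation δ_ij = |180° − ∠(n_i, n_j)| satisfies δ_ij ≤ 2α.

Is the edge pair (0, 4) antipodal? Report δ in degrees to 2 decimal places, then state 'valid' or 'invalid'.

α = atan 0.75 = 36.87°;  2α = 73.74°
edge 0: e_0 = (+1.79, +0.59);  n_0 = (+0.3130, -0.9497)
edge 4: e_4 = (+0.77, -2.41);  n_4 = (-0.9526, -0.3043)
∠(n_0, n_4) = 90.52°
δ = |180° − 90.52°| = 89.48°
89.48° > 2α = 73.74°  →  invalid

δ = 89.48°, invalid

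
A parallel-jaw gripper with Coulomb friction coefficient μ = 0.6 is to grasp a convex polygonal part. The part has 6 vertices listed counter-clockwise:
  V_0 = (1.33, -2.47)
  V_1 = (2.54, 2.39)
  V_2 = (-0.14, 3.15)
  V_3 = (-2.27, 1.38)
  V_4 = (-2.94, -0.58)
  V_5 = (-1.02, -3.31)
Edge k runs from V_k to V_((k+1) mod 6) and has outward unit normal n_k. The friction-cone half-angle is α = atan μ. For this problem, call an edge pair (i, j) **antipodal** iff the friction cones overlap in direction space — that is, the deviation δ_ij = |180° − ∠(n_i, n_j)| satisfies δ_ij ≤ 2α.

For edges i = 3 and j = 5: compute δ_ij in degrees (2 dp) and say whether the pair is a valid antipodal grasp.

α = atan 0.6 = 30.96°;  2α = 61.93°
edge 3: e_3 = (-0.67, -1.96);  n_3 = (-0.9462, +0.3235)
edge 5: e_5 = (+2.35, +0.84);  n_5 = (+0.3366, -0.9417)
∠(n_3, n_5) = 128.54°
δ = |180° − 128.54°| = 51.46°
51.46° ≤ 2α = 61.93°  →  valid

δ = 51.46°, valid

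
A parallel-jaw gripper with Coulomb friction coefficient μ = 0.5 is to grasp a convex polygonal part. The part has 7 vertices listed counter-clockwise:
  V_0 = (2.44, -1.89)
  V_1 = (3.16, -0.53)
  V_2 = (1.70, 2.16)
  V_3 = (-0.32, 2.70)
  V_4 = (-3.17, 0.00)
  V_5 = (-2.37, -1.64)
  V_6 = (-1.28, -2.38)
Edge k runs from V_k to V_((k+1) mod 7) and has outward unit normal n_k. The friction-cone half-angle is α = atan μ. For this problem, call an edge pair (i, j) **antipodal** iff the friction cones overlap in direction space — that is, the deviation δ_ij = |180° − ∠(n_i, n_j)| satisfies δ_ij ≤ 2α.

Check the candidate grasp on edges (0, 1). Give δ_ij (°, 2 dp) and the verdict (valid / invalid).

δ = 123.61°, invalid

α = atan 0.5 = 26.57°;  2α = 53.13°
edge 0: e_0 = (+0.72, +1.36);  n_0 = (+0.8838, -0.4679)
edge 1: e_1 = (-1.46, +2.69);  n_1 = (+0.8789, +0.4770)
∠(n_0, n_1) = 56.39°
δ = |180° − 56.39°| = 123.61°
123.61° > 2α = 53.13°  →  invalid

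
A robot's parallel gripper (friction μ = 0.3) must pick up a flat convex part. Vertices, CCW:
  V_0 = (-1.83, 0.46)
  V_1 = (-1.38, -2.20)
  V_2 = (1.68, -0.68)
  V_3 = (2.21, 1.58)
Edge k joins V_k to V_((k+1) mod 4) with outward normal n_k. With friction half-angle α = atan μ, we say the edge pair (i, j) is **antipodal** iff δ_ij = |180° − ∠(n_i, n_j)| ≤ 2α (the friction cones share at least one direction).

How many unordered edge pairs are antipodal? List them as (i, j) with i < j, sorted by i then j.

α = atan 0.3 = 16.70°;  2α = 33.40°
n_0 = (-0.9860, -0.1668)
n_1 = (+0.4449, -0.8956)
n_2 = (+0.9736, -0.2283)
n_3 = (-0.2672, +0.9637)
  (0,1): δ = 73.19°  ·
  (0,2): δ = 22.80°  ✓
  (0,3): δ = 95.89°  ·
  (1,2): δ = 129.61°  ·
  (1,3): δ = 10.92°  ✓
  (2,3): δ = 61.31°  ·
antipodal pairs: 2

count = 2; pairs: (0,2), (1,3)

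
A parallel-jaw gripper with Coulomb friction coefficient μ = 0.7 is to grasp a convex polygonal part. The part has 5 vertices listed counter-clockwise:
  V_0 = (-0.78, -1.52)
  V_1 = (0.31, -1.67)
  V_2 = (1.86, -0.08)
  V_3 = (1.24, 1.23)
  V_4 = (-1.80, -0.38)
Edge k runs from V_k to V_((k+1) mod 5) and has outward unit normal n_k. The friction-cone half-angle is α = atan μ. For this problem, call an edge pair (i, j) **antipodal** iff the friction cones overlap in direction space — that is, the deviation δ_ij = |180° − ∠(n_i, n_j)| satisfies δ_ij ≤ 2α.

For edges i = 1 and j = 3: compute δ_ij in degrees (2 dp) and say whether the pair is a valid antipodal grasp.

α = atan 0.7 = 34.99°;  2α = 69.98°
edge 1: e_1 = (+1.55, +1.59);  n_1 = (+0.7161, -0.6980)
edge 3: e_3 = (-3.04, -1.61);  n_3 = (-0.4680, +0.8837)
∠(n_1, n_3) = 162.18°
δ = |180° − 162.18°| = 17.82°
17.82° ≤ 2α = 69.98°  →  valid

δ = 17.82°, valid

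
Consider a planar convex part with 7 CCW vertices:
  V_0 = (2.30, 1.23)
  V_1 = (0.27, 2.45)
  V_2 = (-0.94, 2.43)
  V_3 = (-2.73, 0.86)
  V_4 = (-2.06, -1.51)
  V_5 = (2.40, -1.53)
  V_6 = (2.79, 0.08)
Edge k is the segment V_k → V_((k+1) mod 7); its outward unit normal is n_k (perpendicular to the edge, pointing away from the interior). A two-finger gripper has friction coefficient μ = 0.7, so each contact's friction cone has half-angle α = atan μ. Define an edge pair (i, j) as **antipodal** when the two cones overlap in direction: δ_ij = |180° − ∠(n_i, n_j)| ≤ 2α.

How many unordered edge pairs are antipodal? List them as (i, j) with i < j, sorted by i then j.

count = 8; pairs: (0,3), (0,4), (1,4), (2,4), (2,5), (3,5), (3,6), (4,6)

α = atan 0.7 = 34.99°;  2α = 69.98°
n_0 = (+0.5151, +0.8571)
n_1 = (-0.0165, +0.9999)
n_2 = (-0.6594, +0.7518)
n_3 = (-0.9623, -0.2720)
n_4 = (-0.0045, -1.0000)
n_5 = (+0.9719, -0.2354)
n_6 = (+0.9200, +0.3920)
  (0,1): δ = 148.05°  ·
  (0,2): δ = 107.74°  ·
  (0,3): δ = 43.21°  ✓
  (0,4): δ = 30.75°  ✓
  (0,5): δ = 107.39°  ·
  (0,6): δ = 144.08°  ·
  (1,2): δ = 139.69°  ·
  (1,3): δ = 75.16°  ·
  (1,4): δ = 1.20°  ✓
  (1,5): δ = 75.44°  ·
  (1,6): δ = 112.13°  ·
  (2,3): δ = 115.47°  ·
  (2,4): δ = 41.51°  ✓
  (2,5): δ = 35.13°  ✓
  (2,6): δ = 71.82°  ·
  (3,4): δ = 106.04°  ·
  (3,5): δ = 29.40°  ✓
  (3,6): δ = 7.29°  ✓
  (4,5): δ = 103.36°  ·
  (4,6): δ = 66.66°  ✓
  (5,6): δ = 143.30°  ·
antipodal pairs: 8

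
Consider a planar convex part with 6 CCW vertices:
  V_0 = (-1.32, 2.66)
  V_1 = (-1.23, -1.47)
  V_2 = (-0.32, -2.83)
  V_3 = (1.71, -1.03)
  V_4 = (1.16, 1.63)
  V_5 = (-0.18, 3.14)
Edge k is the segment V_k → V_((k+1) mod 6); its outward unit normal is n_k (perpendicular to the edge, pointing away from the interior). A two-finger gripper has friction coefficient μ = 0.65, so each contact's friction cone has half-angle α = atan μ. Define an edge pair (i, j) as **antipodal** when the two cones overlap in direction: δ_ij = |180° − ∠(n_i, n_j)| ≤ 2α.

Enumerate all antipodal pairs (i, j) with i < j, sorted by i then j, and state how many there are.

count = 6; pairs: (0,2), (0,3), (0,4), (1,3), (1,4), (2,5)

α = atan 0.65 = 33.02°;  2α = 66.05°
n_0 = (-0.9998, -0.0218)
n_1 = (-0.8311, -0.5561)
n_2 = (+0.6634, -0.7482)
n_3 = (+0.9793, +0.2025)
n_4 = (+0.7480, +0.6637)
n_5 = (-0.3881, +0.9216)
  (0,1): δ = 147.46°  ·
  (0,2): δ = 49.68°  ✓
  (0,3): δ = 10.43°  ✓
  (0,4): δ = 40.34°  ✓
  (0,5): δ = 111.59°  ·
  (1,2): δ = 82.22°  ·
  (1,3): δ = 22.10°  ✓
  (1,4): δ = 7.80°  ✓
  (1,5): δ = 79.05°  ·
  (2,3): δ = 119.88°  ·
  (2,4): δ = 89.98°  ·
  (2,5): δ = 18.73°  ✓
  (3,4): δ = 150.10°  ·
  (3,5): δ = 78.85°  ·
  (4,5): δ = 108.75°  ·
antipodal pairs: 6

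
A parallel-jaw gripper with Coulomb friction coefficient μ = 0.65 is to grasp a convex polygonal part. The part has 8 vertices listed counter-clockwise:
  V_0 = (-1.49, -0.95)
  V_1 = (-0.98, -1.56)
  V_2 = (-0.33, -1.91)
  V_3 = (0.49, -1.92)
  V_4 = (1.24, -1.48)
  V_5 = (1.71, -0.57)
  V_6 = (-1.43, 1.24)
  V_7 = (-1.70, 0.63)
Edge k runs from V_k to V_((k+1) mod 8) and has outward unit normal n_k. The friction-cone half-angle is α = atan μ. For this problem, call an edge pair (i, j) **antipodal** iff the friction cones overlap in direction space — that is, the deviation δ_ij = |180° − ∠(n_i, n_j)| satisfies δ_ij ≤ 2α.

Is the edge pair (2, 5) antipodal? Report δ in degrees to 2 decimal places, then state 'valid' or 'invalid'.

δ = 29.26°, valid

α = atan 0.65 = 33.02°;  2α = 66.05°
edge 2: e_2 = (+0.82, -0.01);  n_2 = (-0.0122, -0.9999)
edge 5: e_5 = (-3.14, +1.81);  n_5 = (+0.4994, +0.8664)
∠(n_2, n_5) = 150.74°
δ = |180° − 150.74°| = 29.26°
29.26° ≤ 2α = 66.05°  →  valid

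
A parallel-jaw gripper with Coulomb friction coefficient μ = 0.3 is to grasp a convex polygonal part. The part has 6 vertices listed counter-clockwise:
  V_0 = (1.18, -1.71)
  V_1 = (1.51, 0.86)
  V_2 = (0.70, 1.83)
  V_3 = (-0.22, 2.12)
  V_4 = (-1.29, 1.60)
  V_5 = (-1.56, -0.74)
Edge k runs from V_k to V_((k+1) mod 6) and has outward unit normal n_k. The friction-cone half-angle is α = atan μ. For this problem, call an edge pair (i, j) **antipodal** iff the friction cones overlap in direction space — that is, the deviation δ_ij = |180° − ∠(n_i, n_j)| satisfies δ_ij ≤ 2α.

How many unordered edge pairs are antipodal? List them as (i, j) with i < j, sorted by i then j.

count = 3; pairs: (0,4), (1,5), (2,5)

α = atan 0.3 = 16.70°;  2α = 33.40°
n_0 = (+0.9919, -0.1274)
n_1 = (+0.7676, +0.6410)
n_2 = (+0.3006, +0.9537)
n_3 = (-0.4371, +0.8994)
n_4 = (-0.9934, +0.1146)
n_5 = (-0.3337, -0.9427)
  (0,1): δ = 132.82°  ·
  (0,2): δ = 100.18°  ·
  (0,3): δ = 56.76°  ·
  (0,4): δ = 0.74°  ✓
  (0,5): δ = 77.82°  ·
  (1,2): δ = 147.36°  ·
  (1,3): δ = 103.94°  ·
  (1,4): δ = 46.45°  ·
  (1,5): δ = 30.64°  ✓
  (2,3): δ = 136.59°  ·
  (2,4): δ = 79.09°  ·
  (2,5): δ = 2.00°  ✓
  (3,4): δ = 122.50°  ·
  (3,5): δ = 45.41°  ·
  (4,5): δ = 102.91°  ·
antipodal pairs: 3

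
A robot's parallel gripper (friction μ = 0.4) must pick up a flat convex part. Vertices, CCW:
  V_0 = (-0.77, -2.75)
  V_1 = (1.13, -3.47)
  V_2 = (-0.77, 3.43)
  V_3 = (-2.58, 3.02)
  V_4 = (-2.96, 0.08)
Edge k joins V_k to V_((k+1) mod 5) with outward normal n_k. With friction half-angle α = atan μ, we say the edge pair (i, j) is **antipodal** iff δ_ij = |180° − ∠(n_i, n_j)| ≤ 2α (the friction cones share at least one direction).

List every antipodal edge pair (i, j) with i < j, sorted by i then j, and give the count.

count = 3; pairs: (0,2), (1,3), (1,4)

α = atan 0.4 = 21.80°;  2α = 43.60°
n_0 = (-0.3544, -0.9351)
n_1 = (+0.9641, +0.2655)
n_2 = (-0.2209, +0.9753)
n_3 = (-0.9918, +0.1282)
n_4 = (-0.7909, -0.6120)
  (0,1): δ = 53.85°  ·
  (0,2): δ = 33.52°  ✓
  (0,3): δ = 103.39°  ·
  (0,4): δ = 148.49°  ·
  (1,2): δ = 92.63°  ·
  (1,3): δ = 22.76°  ✓
  (1,4): δ = 22.34°  ✓
  (2,3): δ = 110.13°  ·
  (2,4): δ = 65.03°  ·
  (3,4): δ = 134.90°  ·
antipodal pairs: 3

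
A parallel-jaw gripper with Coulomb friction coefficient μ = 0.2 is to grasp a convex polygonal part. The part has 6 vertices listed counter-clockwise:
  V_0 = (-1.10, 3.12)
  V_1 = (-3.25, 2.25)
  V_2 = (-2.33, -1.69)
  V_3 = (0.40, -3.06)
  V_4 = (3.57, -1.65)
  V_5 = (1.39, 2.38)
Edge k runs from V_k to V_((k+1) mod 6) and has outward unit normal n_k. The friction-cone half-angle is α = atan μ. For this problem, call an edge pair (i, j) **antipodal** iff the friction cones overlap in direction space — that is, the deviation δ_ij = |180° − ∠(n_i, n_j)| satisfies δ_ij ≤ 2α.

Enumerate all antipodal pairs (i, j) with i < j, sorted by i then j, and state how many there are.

count = 3; pairs: (0,3), (1,4), (2,5)

α = atan 0.2 = 11.31°;  2α = 22.62°
n_0 = (-0.3751, +0.9270)
n_1 = (-0.9738, -0.2274)
n_2 = (-0.4485, -0.8938)
n_3 = (+0.4064, -0.9137)
n_4 = (+0.8796, +0.4758)
n_5 = (+0.2849, +0.9586)
  (0,1): δ = 98.89°  ·
  (0,2): δ = 48.68°  ·
  (0,3): δ = 1.95°  ✓
  (0,4): δ = 96.38°  ·
  (0,5): δ = 141.42°  ·
  (1,2): δ = 129.79°  ·
  (1,3): δ = 79.16°  ·
  (1,4): δ = 15.27°  ✓
  (1,5): δ = 60.31°  ·
  (2,3): δ = 129.37°  ·
  (2,4): δ = 34.94°  ·
  (2,5): δ = 10.10°  ✓
  (3,4): δ = 85.57°  ·
  (3,5): δ = 40.53°  ·
  (4,5): δ = 134.96°  ·
antipodal pairs: 3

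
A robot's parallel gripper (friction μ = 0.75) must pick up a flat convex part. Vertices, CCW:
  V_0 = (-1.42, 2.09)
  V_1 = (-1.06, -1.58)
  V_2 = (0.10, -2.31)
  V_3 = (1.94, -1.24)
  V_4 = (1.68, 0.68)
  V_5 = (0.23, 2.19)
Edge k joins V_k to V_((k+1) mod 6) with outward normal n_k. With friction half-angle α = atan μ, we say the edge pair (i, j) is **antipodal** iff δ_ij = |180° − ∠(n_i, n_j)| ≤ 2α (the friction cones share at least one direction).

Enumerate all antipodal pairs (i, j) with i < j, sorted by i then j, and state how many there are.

α = atan 0.75 = 36.87°;  2α = 73.74°
n_0 = (-0.9952, -0.0976)
n_1 = (-0.5326, -0.8464)
n_2 = (+0.5027, -0.8645)
n_3 = (+0.9910, +0.1342)
n_4 = (+0.7213, +0.6926)
n_5 = (-0.0605, +0.9982)
  (0,1): δ = 127.79°  ·
  (0,2): δ = 65.42°  ✓
  (0,3): δ = 2.11°  ✓
  (0,4): δ = 38.24°  ✓
  (0,5): δ = 87.87°  ·
  (1,2): δ = 117.64°  ·
  (1,3): δ = 50.11°  ✓
  (1,4): δ = 13.98°  ✓
  (1,5): δ = 35.65°  ✓
  (2,3): δ = 112.47°  ·
  (2,4): δ = 76.34°  ·
  (2,5): δ = 26.71°  ✓
  (3,4): δ = 143.87°  ·
  (3,5): δ = 94.24°  ·
  (4,5): δ = 130.37°  ·
antipodal pairs: 7

count = 7; pairs: (0,2), (0,3), (0,4), (1,3), (1,4), (1,5), (2,5)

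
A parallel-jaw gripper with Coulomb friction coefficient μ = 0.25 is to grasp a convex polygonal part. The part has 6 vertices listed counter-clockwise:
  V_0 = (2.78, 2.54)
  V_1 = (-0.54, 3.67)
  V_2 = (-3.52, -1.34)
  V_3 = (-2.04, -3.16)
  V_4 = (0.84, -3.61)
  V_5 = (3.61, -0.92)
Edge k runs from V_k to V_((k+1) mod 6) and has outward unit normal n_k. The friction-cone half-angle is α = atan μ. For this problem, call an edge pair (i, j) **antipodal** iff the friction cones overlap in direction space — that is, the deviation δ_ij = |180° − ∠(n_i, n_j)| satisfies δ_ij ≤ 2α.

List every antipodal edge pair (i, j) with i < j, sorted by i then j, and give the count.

count = 3; pairs: (0,3), (1,4), (2,5)

α = atan 0.25 = 14.04°;  2α = 28.07°
n_0 = (+0.3222, +0.9467)
n_1 = (-0.8595, +0.5112)
n_2 = (-0.7759, -0.6309)
n_3 = (-0.1544, -0.9880)
n_4 = (+0.6967, -0.7174)
n_5 = (+0.9724, +0.2333)
  (0,1): δ = 101.95°  ·
  (0,2): δ = 32.09°  ·
  (0,3): δ = 9.92°  ✓
  (0,4): δ = 62.96°  ·
  (0,5): δ = 122.29°  ·
  (1,2): δ = 110.14°  ·
  (1,3): δ = 68.14°  ·
  (1,4): δ = 15.09°  ✓
  (1,5): δ = 44.23°  ·
  (2,3): δ = 138.00°  ·
  (2,4): δ = 84.96°  ·
  (2,5): δ = 25.63°  ✓
  (3,4): δ = 126.96°  ·
  (3,5): δ = 67.63°  ·
  (4,5): δ = 120.67°  ·
antipodal pairs: 3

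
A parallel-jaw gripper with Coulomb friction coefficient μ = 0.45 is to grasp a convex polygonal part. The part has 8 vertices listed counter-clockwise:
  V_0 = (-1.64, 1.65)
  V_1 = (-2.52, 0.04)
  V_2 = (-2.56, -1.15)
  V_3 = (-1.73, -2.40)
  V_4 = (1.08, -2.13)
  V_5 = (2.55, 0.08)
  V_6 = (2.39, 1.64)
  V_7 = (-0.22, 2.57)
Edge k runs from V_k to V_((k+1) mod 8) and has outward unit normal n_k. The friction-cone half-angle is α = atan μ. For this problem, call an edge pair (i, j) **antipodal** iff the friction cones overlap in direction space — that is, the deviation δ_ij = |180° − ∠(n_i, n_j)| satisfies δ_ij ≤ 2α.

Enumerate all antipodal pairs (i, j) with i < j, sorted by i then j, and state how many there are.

α = atan 0.45 = 24.23°;  2α = 48.46°
n_0 = (-0.8775, +0.4796)
n_1 = (-0.9994, +0.0336)
n_2 = (-0.8331, -0.5532)
n_3 = (+0.0956, -0.9954)
n_4 = (+0.8326, -0.5538)
n_5 = (+0.9948, +0.1020)
n_6 = (+0.3357, +0.9420)
n_7 = (-0.5437, +0.8393)
  (0,1): δ = 153.26°  ·
  (0,2): δ = 117.76°  ·
  (0,3): δ = 55.85°  ·
  (0,4): δ = 4.97°  ✓
  (0,5): δ = 34.52°  ✓
  (0,6): δ = 99.05°  ·
  (0,7): δ = 151.60°  ·
  (1,2): δ = 144.49°  ·
  (1,3): δ = 82.59°  ·
  (1,4): δ = 31.71°  ✓
  (1,5): δ = 7.78°  ✓
  (1,6): δ = 72.31°  ·
  (1,7): δ = 124.86°  ·
  (2,3): δ = 118.10°  ·
  (2,4): δ = 67.21°  ·
  (2,5): δ = 27.73°  ✓
  (2,6): δ = 36.80°  ✓
  (2,7): δ = 89.35°  ·
  (3,4): δ = 129.12°  ·
  (3,5): δ = 89.63°  ·
  (3,6): δ = 25.10°  ✓
  (3,7): δ = 27.45°  ✓
  (4,5): δ = 140.51°  ·
  (4,6): δ = 75.98°  ·
  (4,7): δ = 23.43°  ✓
  (5,6): δ = 115.47°  ·
  (5,7): δ = 62.92°  ·
  (6,7): δ = 127.45°  ·
antipodal pairs: 9

count = 9; pairs: (0,4), (0,5), (1,4), (1,5), (2,5), (2,6), (3,6), (3,7), (4,7)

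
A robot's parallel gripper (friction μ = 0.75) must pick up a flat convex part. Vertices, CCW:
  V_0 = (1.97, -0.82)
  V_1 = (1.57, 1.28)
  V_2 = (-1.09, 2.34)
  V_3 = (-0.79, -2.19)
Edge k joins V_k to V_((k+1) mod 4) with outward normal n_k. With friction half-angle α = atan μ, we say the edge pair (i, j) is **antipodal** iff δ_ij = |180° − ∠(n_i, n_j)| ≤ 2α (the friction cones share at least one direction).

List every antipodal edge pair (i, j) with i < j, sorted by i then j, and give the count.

α = atan 0.75 = 36.87°;  2α = 73.74°
n_0 = (+0.9823, +0.1871)
n_1 = (+0.3702, +0.9290)
n_2 = (-0.9978, -0.0661)
n_3 = (+0.4446, -0.8957)
  (0,1): δ = 122.51°  ·
  (0,2): δ = 7.00°  ✓
  (0,3): δ = 105.61°  ·
  (1,2): δ = 64.48°  ✓
  (1,3): δ = 48.13°  ✓
  (2,3): δ = 67.39°  ✓
antipodal pairs: 4

count = 4; pairs: (0,2), (1,2), (1,3), (2,3)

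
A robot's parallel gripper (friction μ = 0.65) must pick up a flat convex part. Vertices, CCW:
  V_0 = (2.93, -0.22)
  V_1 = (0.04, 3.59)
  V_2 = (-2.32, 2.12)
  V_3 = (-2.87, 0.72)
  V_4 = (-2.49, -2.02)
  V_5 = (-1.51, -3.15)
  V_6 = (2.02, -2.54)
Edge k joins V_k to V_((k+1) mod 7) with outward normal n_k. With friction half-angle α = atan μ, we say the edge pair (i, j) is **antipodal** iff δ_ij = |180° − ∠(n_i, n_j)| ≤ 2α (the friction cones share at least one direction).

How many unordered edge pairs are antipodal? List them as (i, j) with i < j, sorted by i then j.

α = atan 0.65 = 33.02°;  2α = 66.05°
n_0 = (+0.7967, +0.6043)
n_1 = (-0.5287, +0.8488)
n_2 = (-0.9308, +0.3657)
n_3 = (-0.9905, -0.1374)
n_4 = (-0.7555, -0.6552)
n_5 = (+0.1703, -0.9854)
n_6 = (+0.9309, -0.3652)
  (0,1): δ = 95.26°  ·
  (0,2): δ = 58.63°  ✓
  (0,3): δ = 29.29°  ✓
  (0,4): δ = 3.75°  ✓
  (0,5): δ = 62.62°  ✓
  (0,6): δ = 121.40°  ·
  (1,2): δ = 143.37°  ·
  (1,3): δ = 114.02°  ·
  (1,4): δ = 80.98°  ·
  (1,5): δ = 22.11°  ✓
  (1,6): δ = 36.66°  ✓
  (2,3): δ = 150.66°  ·
  (2,4): δ = 117.62°  ·
  (2,5): δ = 58.75°  ✓
  (2,6): δ = 0.03°  ✓
  (3,4): δ = 146.96°  ·
  (3,5): δ = 88.09°  ·
  (3,6): δ = 29.31°  ✓
  (4,5): δ = 121.13°  ·
  (4,6): δ = 62.35°  ✓
  (5,6): δ = 121.22°  ·
antipodal pairs: 10

count = 10; pairs: (0,2), (0,3), (0,4), (0,5), (1,5), (1,6), (2,5), (2,6), (3,6), (4,6)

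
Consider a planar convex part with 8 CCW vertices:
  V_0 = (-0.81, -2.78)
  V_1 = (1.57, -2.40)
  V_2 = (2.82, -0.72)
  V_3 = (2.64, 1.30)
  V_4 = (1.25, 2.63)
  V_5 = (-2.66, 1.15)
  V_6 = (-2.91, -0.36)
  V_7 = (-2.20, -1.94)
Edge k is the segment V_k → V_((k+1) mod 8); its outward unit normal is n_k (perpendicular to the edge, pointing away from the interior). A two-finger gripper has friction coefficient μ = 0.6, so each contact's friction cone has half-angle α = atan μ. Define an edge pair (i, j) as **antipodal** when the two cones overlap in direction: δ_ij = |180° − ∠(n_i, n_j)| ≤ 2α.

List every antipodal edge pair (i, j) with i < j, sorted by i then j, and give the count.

α = atan 0.6 = 30.96°;  2α = 61.93°
n_0 = (+0.1577, -0.9875)
n_1 = (+0.8023, -0.5969)
n_2 = (+0.9961, +0.0888)
n_3 = (+0.6913, +0.7225)
n_4 = (-0.3540, +0.9352)
n_5 = (-0.9866, +0.1633)
n_6 = (-0.9121, -0.4099)
n_7 = (-0.5172, -0.8559)
  (0,1): δ = 135.72°  ·
  (0,2): δ = 93.98°  ·
  (0,3): δ = 52.81°  ✓
  (0,4): δ = 11.66°  ✓
  (0,5): δ = 71.53°  ·
  (0,6): δ = 105.13°  ·
  (0,7): δ = 139.78°  ·
  (1,2): δ = 138.26°  ·
  (1,3): δ = 97.09°  ·
  (1,4): δ = 32.62°  ✓
  (1,5): δ = 27.25°  ✓
  (1,6): δ = 60.85°  ✓
  (1,7): δ = 95.51°  ·
  (2,3): δ = 138.83°  ·
  (2,4): δ = 74.36°  ·
  (2,5): δ = 14.49°  ✓
  (2,6): δ = 19.11°  ✓
  (2,7): δ = 53.76°  ✓
  (3,4): δ = 115.53°  ·
  (3,5): δ = 55.66°  ✓
  (3,6): δ = 22.07°  ✓
  (3,7): δ = 12.59°  ✓
  (4,5): δ = 120.13°  ·
  (4,6): δ = 86.53°  ·
  (4,7): δ = 51.88°  ✓
  (5,6): δ = 146.40°  ·
  (5,7): δ = 111.74°  ·
  (6,7): δ = 145.34°  ·
antipodal pairs: 12

count = 12; pairs: (0,3), (0,4), (1,4), (1,5), (1,6), (2,5), (2,6), (2,7), (3,5), (3,6), (3,7), (4,7)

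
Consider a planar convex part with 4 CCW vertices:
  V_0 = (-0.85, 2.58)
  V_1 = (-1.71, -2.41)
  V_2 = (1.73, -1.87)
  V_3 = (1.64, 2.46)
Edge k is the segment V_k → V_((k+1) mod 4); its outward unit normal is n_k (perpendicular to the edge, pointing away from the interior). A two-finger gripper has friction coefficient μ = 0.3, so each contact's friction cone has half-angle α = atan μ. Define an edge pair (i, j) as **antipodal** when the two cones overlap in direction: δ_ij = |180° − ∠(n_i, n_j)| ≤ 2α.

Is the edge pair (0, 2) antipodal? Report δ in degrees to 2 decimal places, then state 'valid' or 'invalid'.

α = atan 0.3 = 16.70°;  2α = 33.40°
edge 0: e_0 = (-0.86, -4.99);  n_0 = (-0.9855, +0.1698)
edge 2: e_2 = (-0.09, +4.33);  n_2 = (+0.9998, +0.0208)
∠(n_0, n_2) = 169.03°
δ = |180° − 169.03°| = 10.97°
10.97° ≤ 2α = 33.40°  →  valid

δ = 10.97°, valid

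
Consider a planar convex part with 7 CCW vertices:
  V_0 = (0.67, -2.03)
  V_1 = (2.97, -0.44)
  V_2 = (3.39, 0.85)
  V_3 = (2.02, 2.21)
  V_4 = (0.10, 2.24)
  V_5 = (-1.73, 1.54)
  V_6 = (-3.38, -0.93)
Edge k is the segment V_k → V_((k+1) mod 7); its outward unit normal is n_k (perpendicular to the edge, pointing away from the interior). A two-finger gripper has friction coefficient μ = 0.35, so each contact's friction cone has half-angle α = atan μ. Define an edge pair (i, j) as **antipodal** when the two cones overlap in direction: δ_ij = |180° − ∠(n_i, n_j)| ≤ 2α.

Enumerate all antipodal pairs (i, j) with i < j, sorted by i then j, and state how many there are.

count = 7; pairs: (0,3), (0,4), (0,5), (1,5), (2,6), (3,6), (4,6)

α = atan 0.35 = 19.29°;  2α = 38.58°
n_0 = (+0.5687, -0.8226)
n_1 = (+0.9509, -0.3096)
n_2 = (+0.7045, +0.7097)
n_3 = (+0.0156, +0.9999)
n_4 = (-0.3573, +0.9340)
n_5 = (-0.8315, +0.5555)
n_6 = (-0.2621, -0.9650)
  (0,1): δ = 142.69°  ·
  (0,2): δ = 79.45°  ·
  (0,3): δ = 35.55°  ✓
  (0,4): δ = 13.72°  ✓
  (0,5): δ = 21.60°  ✓
  (0,6): δ = 130.15°  ·
  (1,2): δ = 116.76°  ·
  (1,3): δ = 72.86°  ·
  (1,4): δ = 51.03°  ·
  (1,5): δ = 15.71°  ✓
  (1,6): δ = 92.84°  ·
  (2,3): δ = 136.11°  ·
  (2,4): δ = 114.28°  ·
  (2,5): δ = 78.95°  ·
  (2,6): δ = 29.59°  ✓
  (3,4): δ = 158.17°  ·
  (3,5): δ = 122.85°  ·
  (3,6): δ = 14.30°  ✓
  (4,5): δ = 144.68°  ·
  (4,6): δ = 36.13°  ✓
  (5,6): δ = 71.45°  ·
antipodal pairs: 7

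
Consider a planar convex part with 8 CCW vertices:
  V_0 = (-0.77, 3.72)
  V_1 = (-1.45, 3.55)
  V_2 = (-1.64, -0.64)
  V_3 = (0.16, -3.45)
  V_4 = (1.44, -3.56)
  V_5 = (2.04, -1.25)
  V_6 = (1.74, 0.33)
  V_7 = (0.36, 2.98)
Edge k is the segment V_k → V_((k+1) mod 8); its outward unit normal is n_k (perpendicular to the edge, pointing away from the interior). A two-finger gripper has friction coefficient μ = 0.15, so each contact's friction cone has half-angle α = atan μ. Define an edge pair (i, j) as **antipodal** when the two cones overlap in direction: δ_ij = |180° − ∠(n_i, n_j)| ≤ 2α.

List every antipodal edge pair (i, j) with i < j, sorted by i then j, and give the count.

count = 3; pairs: (1,4), (1,5), (2,6)

α = atan 0.15 = 8.53°;  2α = 17.06°
n_0 = (-0.2425, +0.9701)
n_1 = (-0.9990, +0.0453)
n_2 = (-0.8421, -0.5394)
n_3 = (-0.0856, -0.9963)
n_4 = (+0.9679, -0.2514)
n_5 = (+0.9824, +0.1865)
n_6 = (+0.8869, +0.4619)
n_7 = (+0.5478, +0.8366)
  (0,1): δ = 106.63°  ·
  (0,2): δ = 71.39°  ·
  (0,3): δ = 18.95°  ·
  (0,4): δ = 61.40°  ·
  (0,5): δ = 86.71°  ·
  (0,6): δ = 103.47°  ·
  (0,7): δ = 132.74°  ·
  (1,2): δ = 144.76°  ·
  (1,3): δ = 92.32°  ·
  (1,4): δ = 11.96°  ✓
  (1,5): δ = 13.35°  ✓
  (1,6): δ = 30.10°  ·
  (1,7): δ = 59.38°  ·
  (2,3): δ = 127.55°  ·
  (2,4): δ = 47.20°  ·
  (2,5): δ = 21.89°  ·
  (2,6): δ = 5.13°  ✓
  (2,7): δ = 24.14°  ·
  (3,4): δ = 99.65°  ·
  (3,5): δ = 74.34°  ·
  (3,6): δ = 57.58°  ·
  (3,7): δ = 28.31°  ·
  (4,5): δ = 154.69°  ·
  (4,6): δ = 137.93°  ·
  (4,7): δ = 108.66°  ·
  (5,6): δ = 163.24°  ·
  (5,7): δ = 133.97°  ·
  (6,7): δ = 150.73°  ·
antipodal pairs: 3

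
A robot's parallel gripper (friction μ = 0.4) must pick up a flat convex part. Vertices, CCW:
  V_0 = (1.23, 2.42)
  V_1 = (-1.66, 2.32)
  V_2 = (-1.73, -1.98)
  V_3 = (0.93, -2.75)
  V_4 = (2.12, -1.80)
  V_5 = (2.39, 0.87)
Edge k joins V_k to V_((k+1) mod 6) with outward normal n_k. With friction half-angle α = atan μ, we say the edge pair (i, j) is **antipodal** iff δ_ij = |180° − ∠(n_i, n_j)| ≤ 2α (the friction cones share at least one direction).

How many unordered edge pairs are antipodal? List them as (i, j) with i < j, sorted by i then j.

α = atan 0.4 = 21.80°;  2α = 43.60°
n_0 = (-0.0346, +0.9994)
n_1 = (-0.9999, +0.0163)
n_2 = (-0.2781, -0.9606)
n_3 = (+0.6239, -0.7815)
n_4 = (+0.9949, -0.1006)
n_5 = (+0.8006, +0.5992)
  (0,1): δ = 92.91°  ·
  (0,2): δ = 18.13°  ✓
  (0,3): δ = 36.62°  ✓
  (0,4): δ = 82.24°  ·
  (0,5): δ = 124.83°  ·
  (1,2): δ = 105.21°  ·
  (1,3): δ = 50.47°  ·
  (1,4): δ = 4.84°  ✓
  (1,5): δ = 37.74°  ✓
  (2,3): δ = 125.25°  ·
  (2,4): δ = 79.63°  ·
  (2,5): δ = 37.04°  ✓
  (3,4): δ = 134.38°  ·
  (3,5): δ = 91.79°  ·
  (4,5): δ = 137.41°  ·
antipodal pairs: 5

count = 5; pairs: (0,2), (0,3), (1,4), (1,5), (2,5)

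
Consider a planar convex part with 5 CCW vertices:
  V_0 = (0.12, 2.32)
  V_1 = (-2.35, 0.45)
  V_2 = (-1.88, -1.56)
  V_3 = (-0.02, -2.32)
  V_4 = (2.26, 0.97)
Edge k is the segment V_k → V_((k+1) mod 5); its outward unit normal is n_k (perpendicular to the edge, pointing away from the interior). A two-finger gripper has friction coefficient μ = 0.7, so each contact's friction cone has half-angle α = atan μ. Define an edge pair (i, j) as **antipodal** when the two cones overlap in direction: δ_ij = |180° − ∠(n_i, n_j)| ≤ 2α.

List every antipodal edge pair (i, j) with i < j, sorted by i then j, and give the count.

α = atan 0.7 = 34.99°;  2α = 69.98°
n_0 = (-0.6036, +0.7973)
n_1 = (-0.9737, -0.2277)
n_2 = (-0.3782, -0.9257)
n_3 = (+0.8219, -0.5696)
n_4 = (+0.5335, +0.8458)
  (0,1): δ = 113.97°  ·
  (0,2): δ = 59.35°  ✓
  (0,3): δ = 18.15°  ✓
  (0,4): δ = 110.63°  ·
  (1,2): δ = 125.39°  ·
  (1,3): δ = 47.88°  ✓
  (1,4): δ = 44.59°  ✓
  (2,3): δ = 102.50°  ·
  (2,4): δ = 10.02°  ✓
  (3,4): δ = 87.52°  ·
antipodal pairs: 5

count = 5; pairs: (0,2), (0,3), (1,3), (1,4), (2,4)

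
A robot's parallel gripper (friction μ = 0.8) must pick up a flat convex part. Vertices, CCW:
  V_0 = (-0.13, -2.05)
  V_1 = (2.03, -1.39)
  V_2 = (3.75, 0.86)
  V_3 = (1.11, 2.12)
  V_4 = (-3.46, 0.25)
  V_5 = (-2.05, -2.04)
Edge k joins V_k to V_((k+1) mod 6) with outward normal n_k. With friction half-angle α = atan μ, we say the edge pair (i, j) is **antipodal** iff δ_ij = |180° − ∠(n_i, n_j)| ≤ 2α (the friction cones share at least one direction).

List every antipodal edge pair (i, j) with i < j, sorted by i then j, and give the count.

count = 7; pairs: (0,2), (0,3), (1,3), (1,4), (2,4), (2,5), (3,5)

α = atan 0.8 = 38.66°;  2α = 77.32°
n_0 = (+0.2922, -0.9564)
n_1 = (+0.7945, -0.6073)
n_2 = (+0.4307, +0.9025)
n_3 = (-0.3787, +0.9255)
n_4 = (-0.8515, -0.5243)
n_5 = (-0.0052, -1.0000)
  (0,1): δ = 144.39°  ·
  (0,2): δ = 42.50°  ✓
  (0,3): δ = 5.26°  ✓
  (0,4): δ = 104.63°  ·
  (0,5): δ = 162.71°  ·
  (1,2): δ = 78.12°  ·
  (1,3): δ = 30.35°  ✓
  (1,4): δ = 69.02°  ✓
  (1,5): δ = 127.10°  ·
  (2,3): δ = 132.23°  ·
  (2,4): δ = 32.86°  ✓
  (2,5): δ = 25.22°  ✓
  (3,4): δ = 80.63°  ·
  (3,5): δ = 22.55°  ✓
  (4,5): δ = 121.92°  ·
antipodal pairs: 7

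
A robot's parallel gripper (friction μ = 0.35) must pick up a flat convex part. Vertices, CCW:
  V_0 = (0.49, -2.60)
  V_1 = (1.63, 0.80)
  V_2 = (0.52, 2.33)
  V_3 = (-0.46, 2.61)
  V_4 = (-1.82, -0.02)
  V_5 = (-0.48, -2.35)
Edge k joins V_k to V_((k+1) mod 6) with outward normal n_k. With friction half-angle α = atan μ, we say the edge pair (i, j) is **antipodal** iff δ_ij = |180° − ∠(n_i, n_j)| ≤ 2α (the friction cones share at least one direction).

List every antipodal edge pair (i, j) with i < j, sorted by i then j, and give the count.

count = 3; pairs: (0,3), (1,4), (2,5)

α = atan 0.35 = 19.29°;  2α = 38.58°
n_0 = (+0.9481, -0.3179)
n_1 = (+0.8094, +0.5872)
n_2 = (+0.2747, +0.9615)
n_3 = (-0.8883, +0.4593)
n_4 = (-0.8669, -0.4985)
n_5 = (-0.2496, -0.9684)
  (0,1): δ = 125.50°  ·
  (0,2): δ = 87.41°  ·
  (0,3): δ = 8.81°  ✓
  (0,4): δ = 48.44°  ·
  (0,5): δ = 94.08°  ·
  (1,2): δ = 141.91°  ·
  (1,3): δ = 63.30°  ·
  (1,4): δ = 6.06°  ✓
  (1,5): δ = 39.59°  ·
  (2,3): δ = 101.40°  ·
  (2,4): δ = 44.15°  ·
  (2,5): δ = 1.49°  ✓
  (3,4): δ = 122.75°  ·
  (3,5): δ = 77.11°  ·
  (4,5): δ = 134.36°  ·
antipodal pairs: 3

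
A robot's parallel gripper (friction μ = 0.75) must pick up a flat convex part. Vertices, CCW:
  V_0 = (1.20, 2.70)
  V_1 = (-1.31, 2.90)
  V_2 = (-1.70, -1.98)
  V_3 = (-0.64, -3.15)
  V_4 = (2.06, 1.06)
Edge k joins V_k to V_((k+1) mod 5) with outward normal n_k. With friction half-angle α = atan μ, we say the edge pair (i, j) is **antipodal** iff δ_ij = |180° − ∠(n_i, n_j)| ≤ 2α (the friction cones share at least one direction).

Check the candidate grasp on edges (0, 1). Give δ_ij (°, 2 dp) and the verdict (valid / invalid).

δ = 90.01°, invalid

α = atan 0.75 = 36.87°;  2α = 73.74°
edge 0: e_0 = (-2.51, +0.20);  n_0 = (+0.0794, +0.9968)
edge 1: e_1 = (-0.39, -4.88);  n_1 = (-0.9968, +0.0797)
∠(n_0, n_1) = 89.99°
δ = |180° − 89.99°| = 90.01°
90.01° > 2α = 73.74°  →  invalid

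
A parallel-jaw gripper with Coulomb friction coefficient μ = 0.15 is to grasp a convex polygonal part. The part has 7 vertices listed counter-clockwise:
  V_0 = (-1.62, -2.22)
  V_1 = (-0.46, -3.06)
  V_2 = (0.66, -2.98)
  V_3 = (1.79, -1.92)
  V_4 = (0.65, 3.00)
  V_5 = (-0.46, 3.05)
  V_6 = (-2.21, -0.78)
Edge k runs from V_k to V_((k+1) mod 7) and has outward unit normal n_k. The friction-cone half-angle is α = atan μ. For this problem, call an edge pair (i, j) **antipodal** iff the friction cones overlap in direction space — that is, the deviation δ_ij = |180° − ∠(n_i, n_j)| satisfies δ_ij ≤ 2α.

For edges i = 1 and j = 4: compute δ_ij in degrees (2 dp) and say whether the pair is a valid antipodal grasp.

δ = 6.66°, valid

α = atan 0.15 = 8.53°;  2α = 17.06°
edge 1: e_1 = (+1.12, +0.08);  n_1 = (+0.0712, -0.9975)
edge 4: e_4 = (-1.11, +0.05);  n_4 = (+0.0450, +0.9990)
∠(n_1, n_4) = 173.34°
δ = |180° − 173.34°| = 6.66°
6.66° ≤ 2α = 17.06°  →  valid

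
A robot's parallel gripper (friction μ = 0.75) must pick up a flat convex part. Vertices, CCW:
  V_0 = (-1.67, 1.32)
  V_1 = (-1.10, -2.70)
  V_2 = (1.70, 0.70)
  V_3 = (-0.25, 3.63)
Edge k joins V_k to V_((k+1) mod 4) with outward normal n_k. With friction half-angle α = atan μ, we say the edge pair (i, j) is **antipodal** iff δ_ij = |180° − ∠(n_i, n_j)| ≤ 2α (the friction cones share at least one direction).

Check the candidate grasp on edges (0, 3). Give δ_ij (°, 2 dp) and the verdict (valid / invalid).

δ = 140.35°, invalid

α = atan 0.75 = 36.87°;  2α = 73.74°
edge 0: e_0 = (+0.57, -4.02);  n_0 = (-0.9901, -0.1404)
edge 3: e_3 = (-1.42, -2.31);  n_3 = (-0.8519, +0.5237)
∠(n_0, n_3) = 39.65°
δ = |180° − 39.65°| = 140.35°
140.35° > 2α = 73.74°  →  invalid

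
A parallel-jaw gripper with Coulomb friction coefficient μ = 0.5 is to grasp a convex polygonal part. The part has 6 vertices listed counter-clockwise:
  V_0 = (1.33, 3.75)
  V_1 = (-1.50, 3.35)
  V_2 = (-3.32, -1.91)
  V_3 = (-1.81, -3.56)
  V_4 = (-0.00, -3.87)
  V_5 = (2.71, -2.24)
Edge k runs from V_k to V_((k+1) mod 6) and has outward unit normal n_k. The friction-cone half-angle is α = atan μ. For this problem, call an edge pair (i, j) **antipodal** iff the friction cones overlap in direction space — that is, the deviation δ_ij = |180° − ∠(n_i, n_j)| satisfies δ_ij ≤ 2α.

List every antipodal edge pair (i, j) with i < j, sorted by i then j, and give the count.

α = atan 0.5 = 26.57°;  2α = 53.13°
n_0 = (-0.1400, +0.9902)
n_1 = (-0.9450, +0.3270)
n_2 = (-0.7377, -0.6751)
n_3 = (-0.1688, -0.9856)
n_4 = (+0.5154, -0.8569)
n_5 = (+0.9745, +0.2245)
  (0,1): δ = 117.13°  ·
  (0,2): δ = 55.58°  ·
  (0,3): δ = 17.76°  ✓
  (0,4): δ = 22.98°  ✓
  (0,5): δ = 94.93°  ·
  (1,2): δ = 118.45°  ·
  (1,3): δ = 80.63°  ·
  (1,4): δ = 39.89°  ✓
  (1,5): δ = 32.06°  ✓
  (2,3): δ = 142.18°  ·
  (2,4): δ = 101.44°  ·
  (2,5): δ = 29.49°  ✓
  (3,4): δ = 139.26°  ·
  (3,5): δ = 67.31°  ·
  (4,5): δ = 108.05°  ·
antipodal pairs: 5

count = 5; pairs: (0,3), (0,4), (1,4), (1,5), (2,5)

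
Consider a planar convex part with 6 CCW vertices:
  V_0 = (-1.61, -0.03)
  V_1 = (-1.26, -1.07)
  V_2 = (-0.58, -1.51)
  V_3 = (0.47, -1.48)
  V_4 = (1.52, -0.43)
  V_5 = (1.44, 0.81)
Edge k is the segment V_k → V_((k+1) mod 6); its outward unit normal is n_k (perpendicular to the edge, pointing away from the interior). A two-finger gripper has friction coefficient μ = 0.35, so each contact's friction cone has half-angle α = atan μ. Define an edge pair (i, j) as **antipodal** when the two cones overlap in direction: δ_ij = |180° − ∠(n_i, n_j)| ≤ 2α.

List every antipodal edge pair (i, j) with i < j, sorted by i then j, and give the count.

count = 3; pairs: (0,4), (2,5), (3,5)

α = atan 0.35 = 19.29°;  2α = 38.58°
n_0 = (-0.9478, -0.3190)
n_1 = (-0.5433, -0.8396)
n_2 = (+0.0286, -0.9996)
n_3 = (+0.7071, -0.7071)
n_4 = (+0.9979, +0.0644)
n_5 = (-0.2655, +0.9641)
  (0,1): δ = 141.51°  ·
  (0,2): δ = 106.96°  ·
  (0,3): δ = 63.60°  ·
  (0,4): δ = 14.91°  ✓
  (0,5): δ = 86.80°  ·
  (1,2): δ = 145.46°  ·
  (1,3): δ = 102.09°  ·
  (1,4): δ = 53.40°  ·
  (1,5): δ = 48.30°  ·
  (2,3): δ = 136.64°  ·
  (2,4): δ = 87.95°  ·
  (2,5): δ = 13.76°  ✓
  (3,4): δ = 131.31°  ·
  (3,5): δ = 29.60°  ✓
  (4,5): δ = 78.29°  ·
antipodal pairs: 3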